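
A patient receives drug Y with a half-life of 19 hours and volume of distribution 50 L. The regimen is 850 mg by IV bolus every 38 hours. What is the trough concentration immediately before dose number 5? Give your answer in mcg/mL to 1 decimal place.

f = (1/2)^(τ/t½) = (1/2)^(38/19) ≈ 0.2500.
C₀ = D/Vd = 850/50 ≈ 17.000 mcg/mL.
Before the 5th dose, 4 doses have been given. Superposition: Cmin = C₀·(f + f² + … + f^4).
≈ 17.000 × (0.2500 + 0.0625 + 0.0156 + 0.0039) ≈ 17.000 × 0.3320 ≈ 5.644 mcg/mL.

5.6 mcg/mL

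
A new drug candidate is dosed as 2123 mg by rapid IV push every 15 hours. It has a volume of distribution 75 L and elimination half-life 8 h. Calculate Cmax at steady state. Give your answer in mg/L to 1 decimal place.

Over one 15-h interval, 15/8 ≈ 1.875 half-lives elapse, leaving f ≈ 0.2726 of each dose.
At steady state, accumulation factor R = 1/(1 − e^(−kτ)) ≈ 1.3748.
Each bolus raises the concentration by D/Vd = 2123/75 ≈ 28.307 mg/L.
Steady-state peak Cmax,ss = C₀·R ≈ 28.307 × 1.3748 ≈ 38.916 mg/L.

38.9 mg/L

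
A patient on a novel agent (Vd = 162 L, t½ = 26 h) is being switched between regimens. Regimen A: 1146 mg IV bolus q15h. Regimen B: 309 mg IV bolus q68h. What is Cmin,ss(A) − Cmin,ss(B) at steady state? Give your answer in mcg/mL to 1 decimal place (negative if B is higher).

14.0 mcg/mL

Regimen A: f = (1/2)^(15/26) ≈ 0.6704; Cmin,ss = (1146/162)·f/(1−f) ≈ 14.389 mcg/mL.
Regimen B: f = (1/2)^(68/26) ≈ 0.1632; Cmin,ss = (309/162)·f/(1−f) ≈ 0.372 mcg/mL.
Difference ≈ 14.389 − 0.372 ≈ 14.017 mcg/mL.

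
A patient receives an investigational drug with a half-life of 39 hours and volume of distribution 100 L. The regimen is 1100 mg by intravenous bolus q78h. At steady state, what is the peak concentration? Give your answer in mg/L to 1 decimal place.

The dosing interval is 2 half-lives, so f = 2^(−2) = 0.25.
Accumulation ratio R = 1/(1 − f) = 1/0.75 = 4/3.
Single-dose peak C₀ = D/Vd = 1100/100 = 11 mg/L.
Steady-state peak Cmax,ss = C₀·R = 11 × 4/3 ≈ 14.667 mg/L.

14.7 mg/L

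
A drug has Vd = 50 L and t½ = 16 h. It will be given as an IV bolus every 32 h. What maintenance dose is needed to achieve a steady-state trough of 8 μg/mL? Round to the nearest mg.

1200 mg

τ/t½ = 32/16 ≈ 2, so f = (1/2)^(32/16) ≈ 0.250000.
Cmin,ss = (D/Vd)·f/(1−f), so D = Cmin,ss·Vd·(1−f)/f.
D = 8 × 50 × (1−f)/f ≈ 8 × 50 × 3.00000 ≈ 1200.00 mg.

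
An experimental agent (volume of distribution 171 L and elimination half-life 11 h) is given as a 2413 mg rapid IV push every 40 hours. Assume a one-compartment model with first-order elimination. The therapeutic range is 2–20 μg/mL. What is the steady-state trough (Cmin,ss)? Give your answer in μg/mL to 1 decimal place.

k = ln2/t½ = ln2/11 ≈ 0.063013 h⁻¹; fraction remaining f = e^(−kτ) = e^(−0.063013×40) ≈ 0.0804.
Each bolus raises the concentration by D/Vd = 2413/171 ≈ 14.111 μg/mL.
Steady-state trough Cmin,ss = C₀·f/(1−f) ≈ 14.111 × 0.0804/0.9196 ≈ 1.234 μg/mL.
Trough 1.2 μg/mL vs MEC 2 μg/mL: subtherapeutic.

1.2 μg/mL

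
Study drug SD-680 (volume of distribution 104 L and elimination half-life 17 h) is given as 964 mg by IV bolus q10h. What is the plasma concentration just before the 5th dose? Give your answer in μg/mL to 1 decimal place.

14.8 μg/mL

f = (1/2)^(τ/t½) = (1/2)^(10/17) ≈ 0.6652.
C₀ = D/Vd = 964/104 ≈ 9.269 μg/mL.
Before the 5th dose, 4 doses have been given. Superposition: Cmin = C₀·(f + f² + … + f^4).
≈ 9.269 × (0.6652 + 0.4425 + 0.2943 + 0.1958) ≈ 9.269 × 1.5978 ≈ 14.810 μg/mL.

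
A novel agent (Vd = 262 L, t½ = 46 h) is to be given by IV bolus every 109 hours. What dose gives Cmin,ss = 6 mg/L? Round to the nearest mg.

τ/t½ = 109/46 ≈ 2.3696, so f = (1/2)^(109/46) ≈ 0.193504.
Cmin,ss = (D/Vd)·f/(1−f), so D = Cmin,ss·Vd·(1−f)/f.
D = 6 × 262 × (1−f)/f ≈ 6 × 262 × 4.16785 ≈ 6551.86 mg.

6552 mg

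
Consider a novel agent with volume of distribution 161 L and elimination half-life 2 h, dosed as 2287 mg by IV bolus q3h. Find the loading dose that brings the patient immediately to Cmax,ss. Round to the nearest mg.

f = (1/2)^(3/2) ≈ 0.353553; accumulation ratio R = 1/(1−f) ≈ 1.54692.
Loading dose to hit Cmax,ss on first dose: D_load = D_maint·R ≈ 2287 × 1.54692 ≈ 3537.81 mg.

3538 mg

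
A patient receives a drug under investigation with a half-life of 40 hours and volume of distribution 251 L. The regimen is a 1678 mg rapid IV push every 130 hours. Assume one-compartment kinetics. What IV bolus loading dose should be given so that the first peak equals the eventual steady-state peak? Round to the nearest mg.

f = (1/2)^(130/40) ≈ 0.105112; accumulation ratio R = 1/(1−f) ≈ 1.11746.
Loading dose to hit Cmax,ss on first dose: D_load = D_maint·R ≈ 1678 × 1.11746 ≈ 1875.10 mg.

1875 mg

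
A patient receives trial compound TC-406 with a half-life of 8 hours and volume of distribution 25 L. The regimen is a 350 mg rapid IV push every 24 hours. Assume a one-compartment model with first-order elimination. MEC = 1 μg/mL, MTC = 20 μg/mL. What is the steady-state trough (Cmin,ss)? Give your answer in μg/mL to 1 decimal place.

The dosing interval is 3 half-lives, so f = 2^(−3) = 0.125.
At steady state, R = 1/(1 − 0.125) = 8/7.
Single-dose peak C₀ = D/Vd = 350/25 = 14 μg/mL.
Steady-state peak Cmax,ss = C₀·R = 14 × 8/7 ≈ 16.000 μg/mL.
Steady-state trough Cmin,ss = Cmax,ss·f ≈ 16.000 × 0.125 ≈ 2.000 μg/mL.
Trough 2.0 μg/mL vs MEC 1 μg/mL: adequate.

2.0 μg/mL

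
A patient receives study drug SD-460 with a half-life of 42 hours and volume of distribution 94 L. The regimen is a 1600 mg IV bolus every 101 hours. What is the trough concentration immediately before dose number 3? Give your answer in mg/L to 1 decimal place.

f = (1/2)^(τ/t½) = (1/2)^(101/42) ≈ 0.1888.
C₀ = D/Vd = 1600/94 ≈ 17.021 mg/L.
Before the 3rd dose, 2 doses have been given. Superposition: Cmin = C₀·(f + f²).
≈ 17.021 × (0.1888 + 0.0356) ≈ 17.021 × 0.2244 ≈ 3.820 mg/L.

3.8 mg/L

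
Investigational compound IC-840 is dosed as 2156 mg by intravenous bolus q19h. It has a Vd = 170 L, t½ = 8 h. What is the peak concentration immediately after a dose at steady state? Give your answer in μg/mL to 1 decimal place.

15.7 μg/mL

k = ln2/t½ = ln2/8 ≈ 0.086643 h⁻¹; fraction remaining f = e^(−kτ) = e^(−0.086643×19) ≈ 0.1928.
Accumulation ratio R = 1/(1 − f) ≈ 1/0.8072 ≈ 1.2389.
Single-dose peak C₀ = D/Vd = 2156/170 ≈ 12.682 μg/mL.
Cmax,ss = C₀/(1 − f) ≈ 12.682/0.8072 ≈ 15.711 μg/mL.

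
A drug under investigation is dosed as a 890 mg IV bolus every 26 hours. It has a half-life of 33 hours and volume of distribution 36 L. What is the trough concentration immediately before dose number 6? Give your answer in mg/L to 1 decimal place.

f = (1/2)^(τ/t½) = (1/2)^(26/33) ≈ 0.5792.
C₀ = D/Vd = 890/36 ≈ 24.722 mg/L.
Before the 6th dose, 5 doses have been given. Superposition: Cmin = C₀·(f + f² + … + f^5).
≈ 24.722 × (0.5792 + 0.3355 + 0.1943 + 0.1125 + 0.0652) ≈ 24.722 × 1.2867 ≈ 31.810 mg/L.

31.8 mg/L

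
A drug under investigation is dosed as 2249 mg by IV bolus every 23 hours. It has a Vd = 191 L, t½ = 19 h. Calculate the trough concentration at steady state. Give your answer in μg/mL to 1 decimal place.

k = ln2/t½ = ln2/19 ≈ 0.036481 h⁻¹; fraction remaining f = e^(−kτ) = e^(−0.036481×23) ≈ 0.4321.
At steady state, accumulation factor R = 1/(1 − e^(−kτ)) ≈ 1.7609.
Single-dose peak C₀ = D/Vd = 2249/191 ≈ 11.775 μg/mL.
Cmax,ss = C₀/(1 − f) ≈ 11.775/0.5679 ≈ 20.734 μg/mL.
One interval later, Cmin,ss = Cmax,ss·e^(−kτ) ≈ 20.734 × 0.4321 ≈ 8.959 μg/mL.

9.0 μg/mL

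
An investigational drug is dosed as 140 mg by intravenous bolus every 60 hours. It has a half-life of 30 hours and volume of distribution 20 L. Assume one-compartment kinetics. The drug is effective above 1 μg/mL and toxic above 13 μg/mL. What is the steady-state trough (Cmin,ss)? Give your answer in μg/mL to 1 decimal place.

2.3 μg/mL

τ = 60 h = 2 half-lives, so f = (1/2)^2 = 0.25.
At steady state, R = 1/(1 − 0.25) = 4/3.
Single-dose peak C₀ = D/Vd = 140/20 = 7 μg/mL.
Steady-state peak Cmax,ss = C₀·R = 7 × 4/3 ≈ 9.333 μg/mL.
Steady-state trough Cmin,ss = Cmax,ss·f ≈ 9.333 × 0.25 ≈ 2.333 μg/mL.
Trough 2.3 μg/mL vs MEC 1 μg/mL: adequate.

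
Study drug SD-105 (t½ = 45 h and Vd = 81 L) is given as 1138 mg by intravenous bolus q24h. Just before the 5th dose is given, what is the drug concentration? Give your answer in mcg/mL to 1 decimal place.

f = (1/2)^(τ/t½) = (1/2)^(24/45) ≈ 0.6910.
C₀ = D/Vd = 1138/81 ≈ 14.049 mcg/mL.
Before the 5th dose, 4 doses have been given. Superposition: Cmin = C₀·(f + f² + … + f^4).
≈ 14.049 × (0.6910 + 0.4775 + 0.3299 + 0.2280) ≈ 14.049 × 1.7264 ≈ 24.254 mcg/mL.

24.3 mcg/mL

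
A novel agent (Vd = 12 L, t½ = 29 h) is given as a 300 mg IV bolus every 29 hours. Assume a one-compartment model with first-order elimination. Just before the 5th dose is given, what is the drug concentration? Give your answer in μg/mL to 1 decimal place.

23.4 μg/mL

f = (1/2)^(τ/t½) = (1/2)^(29/29) ≈ 0.5000.
C₀ = D/Vd = 300/12 ≈ 25.000 μg/mL.
Before the 5th dose, 4 doses have been given. Superposition: Cmin = C₀·(f + f² + … + f^4).
≈ 25.000 × (0.5000 + 0.2500 + 0.1250 + 0.0625) ≈ 25.000 × 0.9375 ≈ 23.438 μg/mL.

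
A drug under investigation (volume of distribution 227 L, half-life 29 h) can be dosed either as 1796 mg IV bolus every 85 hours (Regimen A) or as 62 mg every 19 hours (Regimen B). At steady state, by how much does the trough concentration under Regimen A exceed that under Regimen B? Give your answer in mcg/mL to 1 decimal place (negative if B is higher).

Regimen A: f = (1/2)^(85/29) ≈ 0.1311; Cmin,ss = (1796/227)·f/(1−f) ≈ 1.194 mcg/mL.
Regimen B: f = (1/2)^(19/29) ≈ 0.6350; Cmin,ss = (62/227)·f/(1−f) ≈ 0.475 mcg/mL.
Difference ≈ 1.194 − 0.475 ≈ 0.719 mcg/mL.

0.7 mcg/mL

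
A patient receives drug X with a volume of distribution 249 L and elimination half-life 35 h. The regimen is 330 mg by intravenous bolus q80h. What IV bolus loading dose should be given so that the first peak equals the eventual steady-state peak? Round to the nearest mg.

415 mg

f = (1/2)^(80/35) ≈ 0.205084; accumulation ratio R = 1/(1−f) ≈ 1.25799.
Loading dose to hit Cmax,ss on first dose: D_load = D_maint·R ≈ 330 × 1.25799 ≈ 415.14 mg.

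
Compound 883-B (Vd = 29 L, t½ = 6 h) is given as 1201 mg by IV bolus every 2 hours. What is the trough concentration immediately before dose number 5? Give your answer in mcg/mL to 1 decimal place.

96.1 mcg/mL

f = (1/2)^(τ/t½) = (1/2)^(2/6) ≈ 0.7937.
C₀ = D/Vd = 1201/29 ≈ 41.414 mcg/mL.
Before the 5th dose, 4 doses have been given. Superposition: Cmin = C₀·(f + f² + … + f^4).
≈ 41.414 × (0.7937 + 0.6300 + 0.5000 + 0.3968) ≈ 41.414 × 2.3205 ≈ 96.101 mcg/mL.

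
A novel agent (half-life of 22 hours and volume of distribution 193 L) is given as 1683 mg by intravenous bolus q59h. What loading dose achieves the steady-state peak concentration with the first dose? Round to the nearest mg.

f = (1/2)^(59/22) ≈ 0.155845; accumulation ratio R = 1/(1−f) ≈ 1.18462.
Loading dose to hit Cmax,ss on first dose: D_load = D_maint·R ≈ 1683 × 1.18462 ≈ 1993.72 mg.

1994 mg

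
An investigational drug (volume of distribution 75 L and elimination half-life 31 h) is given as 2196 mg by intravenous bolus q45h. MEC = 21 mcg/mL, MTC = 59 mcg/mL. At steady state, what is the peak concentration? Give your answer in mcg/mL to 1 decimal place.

Over one 45-h interval, 45/31 ≈ 1.4516 half-lives elapse, leaving f ≈ 0.3656 of each dose.
At steady state, accumulation factor R = 1/(1 − e^(−kτ)) ≈ 1.5763.
Each bolus raises the concentration by D/Vd = 2196/75 ≈ 29.280 mcg/mL.
Cmax,ss = C₀/(1 − f) ≈ 29.280/0.6344 ≈ 46.154 mcg/mL.
Peak 46.2 mcg/mL vs MTC 59 mcg/mL: below toxic threshold.

46.2 mcg/mL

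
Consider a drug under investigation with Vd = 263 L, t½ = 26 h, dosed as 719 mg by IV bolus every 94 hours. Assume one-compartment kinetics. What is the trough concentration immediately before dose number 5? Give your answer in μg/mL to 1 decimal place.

0.2 μg/mL

f = (1/2)^(τ/t½) = (1/2)^(94/26) ≈ 0.0816.
C₀ = D/Vd = 719/263 ≈ 2.734 μg/mL.
Before the 5th dose, 4 doses have been given. Superposition: Cmin = C₀·(f + f² + … + f^4).
≈ 2.734 × (0.0816 + 0.0067 + 0.0005 + 0.0000) ≈ 2.734 × 0.0888 ≈ 0.243 μg/mL.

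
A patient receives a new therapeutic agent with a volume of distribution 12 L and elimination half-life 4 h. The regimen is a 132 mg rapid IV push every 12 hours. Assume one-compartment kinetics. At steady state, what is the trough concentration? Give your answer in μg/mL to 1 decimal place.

The dosing interval is 3 half-lives, so f = 2^(−3) = 0.125.
Accumulation ratio R = 1/(1 − f) = 1/0.875 = 8/7.
Single-dose peak C₀ = D/Vd = 132/12 = 11 μg/mL.
Steady-state peak Cmax,ss = C₀·R = 11 × 8/7 ≈ 12.571 μg/mL.
Steady-state trough Cmin,ss = Cmax,ss·f ≈ 12.571 × 0.125 ≈ 1.571 μg/mL.

1.6 μg/mL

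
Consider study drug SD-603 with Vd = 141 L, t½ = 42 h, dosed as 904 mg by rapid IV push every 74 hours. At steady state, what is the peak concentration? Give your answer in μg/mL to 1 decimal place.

τ/t½ = 74/42 ≈ 1.7619, so fraction remaining f = (1/2)^(74/42) ≈ 0.2949.
Accumulation ratio R = 1/(1 − f) ≈ 1/0.7051 ≈ 1.4182.
Single-dose peak C₀ = D/Vd = 904/141 ≈ 6.411 μg/mL.
Steady-state peak Cmax,ss = C₀·R ≈ 6.411 × 1.4182 ≈ 9.092 μg/mL.

9.1 μg/mL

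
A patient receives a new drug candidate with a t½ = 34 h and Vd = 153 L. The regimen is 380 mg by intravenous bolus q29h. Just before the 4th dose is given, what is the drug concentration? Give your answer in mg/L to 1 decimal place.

f = (1/2)^(τ/t½) = (1/2)^(29/34) ≈ 0.5537.
C₀ = D/Vd = 380/153 ≈ 2.484 mg/L.
Before the 4th dose, 3 doses have been given. Superposition: Cmin = C₀·(f + f² + … + f^3).
≈ 2.484 × (0.5537 + 0.3066 + 0.1698) ≈ 2.484 × 1.0301 ≈ 2.559 mg/L.

2.6 mg/L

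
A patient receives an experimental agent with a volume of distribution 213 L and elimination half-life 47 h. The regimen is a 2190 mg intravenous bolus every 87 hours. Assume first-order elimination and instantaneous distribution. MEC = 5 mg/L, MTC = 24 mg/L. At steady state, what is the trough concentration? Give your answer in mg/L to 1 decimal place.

3.9 mg/L

τ/t½ = 87/47 ≈ 1.8511, so fraction remaining f = (1/2)^(87/47) ≈ 0.2772.
Accumulation ratio R = 1/(1 − f) ≈ 1/0.7228 ≈ 1.3835.
Each bolus raises the concentration by D/Vd = 2190/213 ≈ 10.282 mg/L.
Steady-state peak Cmax,ss = C₀·R ≈ 10.282 × 1.3835 ≈ 14.225 mg/L.
Steady-state trough Cmin,ss = Cmax,ss·f ≈ 14.225 × 0.2772 ≈ 3.943 mg/L.
Trough 3.9 mg/L vs MEC 5 mg/L: subtherapeutic.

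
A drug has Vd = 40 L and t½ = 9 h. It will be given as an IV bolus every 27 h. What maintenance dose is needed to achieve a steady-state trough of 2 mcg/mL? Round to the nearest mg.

560 mg

τ/t½ = 27/9 ≈ 3, so f = (1/2)^(27/9) ≈ 0.125000.
Cmin,ss = (D/Vd)·f/(1−f), so D = Cmin,ss·Vd·(1−f)/f.
D = 2 × 40 × (1−f)/f ≈ 2 × 40 × 7.00000 ≈ 560.00 mg.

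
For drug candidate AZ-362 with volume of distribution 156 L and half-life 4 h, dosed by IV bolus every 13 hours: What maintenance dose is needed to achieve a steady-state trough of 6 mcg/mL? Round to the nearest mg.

7969 mg

τ/t½ = 13/4 ≈ 3.25, so f = (1/2)^(13/4) ≈ 0.105112.
Cmin,ss = (D/Vd)·f/(1−f), so D = Cmin,ss·Vd·(1−f)/f.
D = 6 × 156 × (1−f)/f ≈ 6 × 156 × 8.51366 ≈ 7968.79 mg.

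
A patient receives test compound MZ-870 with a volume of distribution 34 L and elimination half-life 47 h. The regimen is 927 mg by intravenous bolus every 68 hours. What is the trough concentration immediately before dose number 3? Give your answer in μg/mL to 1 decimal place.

f = (1/2)^(τ/t½) = (1/2)^(68/47) ≈ 0.3668.
C₀ = D/Vd = 927/34 ≈ 27.265 μg/mL.
Before the 3rd dose, 2 doses have been given. Superposition: Cmin = C₀·(f + f²).
≈ 27.265 × (0.3668 + 0.1345) ≈ 27.265 × 0.5013 ≈ 13.668 μg/mL.

13.7 μg/mL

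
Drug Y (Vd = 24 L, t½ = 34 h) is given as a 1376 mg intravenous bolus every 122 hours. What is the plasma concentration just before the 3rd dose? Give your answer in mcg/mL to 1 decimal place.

f = (1/2)^(τ/t½) = (1/2)^(122/34) ≈ 0.0831.
C₀ = D/Vd = 1376/24 ≈ 57.333 mcg/mL.
Before the 3rd dose, 2 doses have been given. Superposition: Cmin = C₀·(f + f²).
≈ 57.333 × (0.0831 + 0.0069) ≈ 57.333 × 0.0900 ≈ 5.160 mcg/mL.

5.2 mcg/mL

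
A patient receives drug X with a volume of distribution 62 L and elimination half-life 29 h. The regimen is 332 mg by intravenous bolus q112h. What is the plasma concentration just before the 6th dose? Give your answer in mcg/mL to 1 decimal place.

0.4 mcg/mL

f = (1/2)^(τ/t½) = (1/2)^(112/29) ≈ 0.0688.
C₀ = D/Vd = 332/62 ≈ 5.355 mcg/mL.
Before the 6th dose, 5 doses have been given. Superposition: Cmin = C₀·(f + f² + … + f^5).
≈ 5.355 × (0.0688 + 0.0047 + 0.0003 + 0.0000 + 0.0000) ≈ 5.355 × 0.0738 ≈ 0.395 mcg/mL.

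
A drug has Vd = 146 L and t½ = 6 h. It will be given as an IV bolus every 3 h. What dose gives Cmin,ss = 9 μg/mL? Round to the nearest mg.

τ/t½ = 3/6 ≈ 0.5, so f = (1/2)^(3/6) ≈ 0.707107.
Cmin,ss = (D/Vd)·f/(1−f), so D = Cmin,ss·Vd·(1−f)/f.
D = 9 × 146 × (1−f)/f ≈ 9 × 146 × 0.41421 ≈ 544.27 mg.

544 mg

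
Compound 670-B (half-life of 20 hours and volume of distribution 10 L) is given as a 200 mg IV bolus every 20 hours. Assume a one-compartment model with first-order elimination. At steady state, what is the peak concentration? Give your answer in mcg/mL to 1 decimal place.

τ = 20 h = 1 half-life, so f = (1/2)^1 = 0.5.
At steady state, R = 1/(1 − 0.5) = 2/1.
Single-dose peak C₀ = D/Vd = 200/10 = 20 mcg/mL.
Steady-state peak Cmax,ss = C₀·R = 20 × 2/1 ≈ 40.000 mcg/mL.

40.0 mcg/mL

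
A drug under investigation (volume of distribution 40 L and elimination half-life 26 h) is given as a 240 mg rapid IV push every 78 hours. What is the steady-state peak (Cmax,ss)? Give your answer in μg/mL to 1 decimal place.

6.9 μg/mL

τ = 78 h = 3 half-lives, so f = (1/2)^3 = 0.125.
Accumulation ratio R = 1/(1 − f) = 1/0.875 = 8/7.
Single-dose peak C₀ = D/Vd = 240/40 = 6 μg/mL.
Steady-state peak Cmax,ss = C₀·R = 6 × 8/7 ≈ 6.857 μg/mL.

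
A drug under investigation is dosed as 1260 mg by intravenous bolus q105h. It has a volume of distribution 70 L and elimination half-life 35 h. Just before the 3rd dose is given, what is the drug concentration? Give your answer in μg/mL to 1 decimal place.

2.5 μg/mL

f = (1/2)^(τ/t½) = (1/2)^(105/35) ≈ 0.1250.
C₀ = D/Vd = 1260/70 ≈ 18.000 μg/mL.
Before the 3rd dose, 2 doses have been given. Superposition: Cmin = C₀·(f + f²).
≈ 18.000 × (0.1250 + 0.0156) ≈ 18.000 × 0.1406 ≈ 2.531 μg/mL.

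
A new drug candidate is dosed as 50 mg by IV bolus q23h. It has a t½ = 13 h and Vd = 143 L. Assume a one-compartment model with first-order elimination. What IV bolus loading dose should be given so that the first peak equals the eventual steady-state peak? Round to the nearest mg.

f = (1/2)^(23/13) ≈ 0.293365; accumulation ratio R = 1/(1−f) ≈ 1.41516.
Loading dose to hit Cmax,ss on first dose: D_load = D_maint·R ≈ 50 × 1.41516 ≈ 70.76 mg.

71 mg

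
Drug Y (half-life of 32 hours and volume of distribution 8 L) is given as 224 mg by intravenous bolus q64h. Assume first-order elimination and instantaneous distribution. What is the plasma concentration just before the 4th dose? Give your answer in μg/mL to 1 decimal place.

f = (1/2)^(τ/t½) = (1/2)^(64/32) ≈ 0.2500.
C₀ = D/Vd = 224/8 ≈ 28.000 μg/mL.
Before the 4th dose, 3 doses have been given. Superposition: Cmin = C₀·(f + f² + … + f^3).
≈ 28.000 × (0.2500 + 0.0625 + 0.0156) ≈ 28.000 × 0.3281 ≈ 9.187 μg/mL.

9.2 μg/mL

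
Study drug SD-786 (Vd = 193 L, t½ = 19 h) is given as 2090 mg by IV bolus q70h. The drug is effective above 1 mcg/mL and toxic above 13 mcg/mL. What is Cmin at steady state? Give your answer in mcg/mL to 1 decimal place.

0.9 mcg/mL

k = ln2/t½ = ln2/19 ≈ 0.036481 h⁻¹; fraction remaining f = e^(−kτ) = e^(−0.036481×70) ≈ 0.0778.
Each bolus raises the concentration by D/Vd = 2090/193 ≈ 10.829 mcg/mL.
Steady-state trough Cmin,ss = C₀·f/(1−f) ≈ 10.829 × 0.0778/0.9222 ≈ 0.914 mcg/mL.
Trough 0.9 mcg/mL vs MEC 1 mcg/mL: subtherapeutic.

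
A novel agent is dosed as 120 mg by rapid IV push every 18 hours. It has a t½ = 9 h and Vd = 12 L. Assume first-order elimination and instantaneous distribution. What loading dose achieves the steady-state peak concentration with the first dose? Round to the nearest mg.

160 mg

f = (1/2)^(18/9) ≈ 0.250000; accumulation ratio R = 1/(1−f) ≈ 1.33333.
Loading dose to hit Cmax,ss on first dose: D_load = D_maint·R ≈ 120 × 1.33333 ≈ 160.00 mg.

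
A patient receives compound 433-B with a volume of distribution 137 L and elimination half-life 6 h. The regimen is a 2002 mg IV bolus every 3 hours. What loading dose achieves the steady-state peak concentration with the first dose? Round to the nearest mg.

6835 mg

f = (1/2)^(3/6) ≈ 0.707107; accumulation ratio R = 1/(1−f) ≈ 3.41422.
Loading dose to hit Cmax,ss on first dose: D_load = D_maint·R ≈ 2002 × 3.41422 ≈ 6835.27 mg.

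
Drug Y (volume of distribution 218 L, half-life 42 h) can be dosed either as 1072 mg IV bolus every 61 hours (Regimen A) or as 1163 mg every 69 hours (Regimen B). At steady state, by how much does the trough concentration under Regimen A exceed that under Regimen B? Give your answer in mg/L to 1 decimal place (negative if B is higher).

Regimen A: f = (1/2)^(61/42) ≈ 0.3654; Cmin,ss = (1072/218)·f/(1−f) ≈ 2.831 mg/L.
Regimen B: f = (1/2)^(69/42) ≈ 0.3202; Cmin,ss = (1163/218)·f/(1−f) ≈ 2.513 mg/L.
Difference ≈ 2.831 − 2.513 ≈ 0.318 mg/L.

0.3 mg/L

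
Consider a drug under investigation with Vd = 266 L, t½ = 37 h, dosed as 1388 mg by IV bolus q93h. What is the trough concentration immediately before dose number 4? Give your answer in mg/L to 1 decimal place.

f = (1/2)^(τ/t½) = (1/2)^(93/37) ≈ 0.1751.
C₀ = D/Vd = 1388/266 ≈ 5.218 mg/L.
Before the 4th dose, 3 doses have been given. Superposition: Cmin = C₀·(f + f² + … + f^3).
≈ 5.218 × (0.1751 + 0.0307 + 0.0054) ≈ 5.218 × 0.2112 ≈ 1.102 mg/L.

1.1 mg/L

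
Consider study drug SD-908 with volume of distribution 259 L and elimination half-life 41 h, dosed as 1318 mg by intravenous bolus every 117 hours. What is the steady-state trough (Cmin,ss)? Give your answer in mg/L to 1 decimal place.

0.8 mg/L

k = ln2/t½ = ln2/41 ≈ 0.016906 h⁻¹; fraction remaining f = e^(−kτ) = e^(−0.016906×117) ≈ 0.1383.
At steady state, accumulation factor R = 1/(1 − e^(−kτ)) ≈ 1.1605.
Single-dose peak C₀ = D/Vd = 1318/259 ≈ 5.089 mg/L.
Steady-state peak Cmax,ss = C₀·R ≈ 5.089 × 1.1605 ≈ 5.906 mg/L.
Steady-state trough Cmin,ss = Cmax,ss·f ≈ 5.906 × 0.1383 ≈ 0.817 mg/L.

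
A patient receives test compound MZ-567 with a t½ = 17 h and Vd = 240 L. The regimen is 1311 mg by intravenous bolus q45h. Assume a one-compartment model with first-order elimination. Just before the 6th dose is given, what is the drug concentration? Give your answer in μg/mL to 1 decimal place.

1.0 μg/mL

f = (1/2)^(τ/t½) = (1/2)^(45/17) ≈ 0.1596.
C₀ = D/Vd = 1311/240 ≈ 5.463 μg/mL.
Before the 6th dose, 5 doses have been given. Superposition: Cmin = C₀·(f + f² + … + f^5).
≈ 5.463 × (0.1596 + 0.0255 + 0.0041 + 0.0006 + 0.0001) ≈ 5.463 × 0.1899 ≈ 1.037 μg/mL.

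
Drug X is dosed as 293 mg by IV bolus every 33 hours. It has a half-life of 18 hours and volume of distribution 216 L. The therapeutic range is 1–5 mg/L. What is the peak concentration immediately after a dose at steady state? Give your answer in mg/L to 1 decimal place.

τ/t½ = 33/18 ≈ 1.8333, so fraction remaining f = (1/2)^(33/18) ≈ 0.2806.
Accumulation ratio R = 1/(1 − f) ≈ 1/0.7194 ≈ 1.3900.
Single-dose peak C₀ = D/Vd = 293/216 ≈ 1.356 mg/L.
Steady-state peak Cmax,ss = C₀·R ≈ 1.356 × 1.3900 ≈ 1.885 mg/L.
Peak 1.9 mg/L vs MTC 5 mg/L: below toxic threshold.

1.9 mg/L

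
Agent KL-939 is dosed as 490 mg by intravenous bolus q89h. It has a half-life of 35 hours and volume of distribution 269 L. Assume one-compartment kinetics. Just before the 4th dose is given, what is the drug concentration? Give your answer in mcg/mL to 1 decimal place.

0.4 mcg/mL

f = (1/2)^(τ/t½) = (1/2)^(89/35) ≈ 0.1716.
C₀ = D/Vd = 490/269 ≈ 1.822 mcg/mL.
Before the 4th dose, 3 doses have been given. Superposition: Cmin = C₀·(f + f² + … + f^3).
≈ 1.822 × (0.1716 + 0.0294 + 0.0051) ≈ 1.822 × 0.2061 ≈ 0.376 mcg/mL.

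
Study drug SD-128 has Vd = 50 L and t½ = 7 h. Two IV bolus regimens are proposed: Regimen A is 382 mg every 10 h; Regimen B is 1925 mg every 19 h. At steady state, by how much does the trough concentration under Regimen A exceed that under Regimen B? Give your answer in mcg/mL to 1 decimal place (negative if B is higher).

-2.4 mcg/mL

Regimen A: f = (1/2)^(10/7) ≈ 0.3715; Cmin,ss = (382/50)·f/(1−f) ≈ 4.516 mcg/mL.
Regimen B: f = (1/2)^(19/7) ≈ 0.1524; Cmin,ss = (1925/50)·f/(1−f) ≈ 6.922 mcg/mL.
Difference ≈ 4.516 − 6.922 ≈ -2.406 mcg/mL.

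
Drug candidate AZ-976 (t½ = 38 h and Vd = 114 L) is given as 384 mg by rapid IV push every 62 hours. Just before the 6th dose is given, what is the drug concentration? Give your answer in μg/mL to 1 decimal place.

f = (1/2)^(τ/t½) = (1/2)^(62/38) ≈ 0.3227.
C₀ = D/Vd = 384/114 ≈ 3.368 μg/mL.
Before the 6th dose, 5 doses have been given. Superposition: Cmin = C₀·(f + f² + … + f^5).
≈ 3.368 × (0.3227 + 0.1041 + 0.0336 + 0.0108 + 0.0035) ≈ 3.368 × 0.4747 ≈ 1.599 μg/mL.

1.6 μg/mL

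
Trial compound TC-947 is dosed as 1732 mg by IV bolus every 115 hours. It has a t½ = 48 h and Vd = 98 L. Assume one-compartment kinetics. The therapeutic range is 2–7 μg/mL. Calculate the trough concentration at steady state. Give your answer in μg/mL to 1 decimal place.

4.1 μg/mL

k = ln2/t½ = ln2/48 ≈ 0.014441 h⁻¹; fraction remaining f = e^(−kτ) = e^(−0.014441×115) ≈ 0.1900.
Each bolus raises the concentration by D/Vd = 1732/98 ≈ 17.673 μg/mL.
Steady-state trough Cmin,ss = C₀·f/(1−f) ≈ 17.673 × 0.1900/0.8100 ≈ 4.146 μg/mL.
Trough 4.1 μg/mL vs MEC 2 μg/mL: adequate.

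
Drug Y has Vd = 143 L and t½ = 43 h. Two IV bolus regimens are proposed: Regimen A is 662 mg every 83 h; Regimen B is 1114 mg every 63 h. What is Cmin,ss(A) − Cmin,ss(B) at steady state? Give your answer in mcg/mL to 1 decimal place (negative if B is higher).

Regimen A: f = (1/2)^(83/43) ≈ 0.2624; Cmin,ss = (662/143)·f/(1−f) ≈ 1.647 mcg/mL.
Regimen B: f = (1/2)^(63/43) ≈ 0.3622; Cmin,ss = (1114/143)·f/(1−f) ≈ 4.424 mcg/mL.
Difference ≈ 1.647 − 4.424 ≈ -2.777 mcg/mL.

-2.8 mcg/mL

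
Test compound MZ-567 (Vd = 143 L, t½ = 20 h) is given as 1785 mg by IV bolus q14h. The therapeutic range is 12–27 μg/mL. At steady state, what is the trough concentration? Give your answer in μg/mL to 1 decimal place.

k = ln2/t½ = ln2/20 ≈ 0.034657 h⁻¹; fraction remaining f = e^(−kτ) = e^(−0.034657×14) ≈ 0.6156.
At steady state, accumulation factor R = 1/(1 − e^(−kτ)) ≈ 2.6015.
Each bolus raises the concentration by D/Vd = 1785/143 ≈ 12.483 μg/mL.
Cmax,ss = C₀/(1 − f) ≈ 12.483/0.3844 ≈ 32.474 μg/mL.
One interval later, Cmin,ss = Cmax,ss·e^(−kτ) ≈ 32.474 × 0.6156 ≈ 19.991 μg/mL.
Trough 20.0 μg/mL vs MEC 12 μg/mL: adequate.

20.0 μg/mL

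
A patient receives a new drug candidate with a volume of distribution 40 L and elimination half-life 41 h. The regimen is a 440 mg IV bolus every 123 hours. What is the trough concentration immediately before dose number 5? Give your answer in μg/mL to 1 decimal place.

1.6 μg/mL

f = (1/2)^(τ/t½) = (1/2)^(123/41) ≈ 0.1250.
C₀ = D/Vd = 440/40 ≈ 11.000 μg/mL.
Before the 5th dose, 4 doses have been given. Superposition: Cmin = C₀·(f + f² + … + f^4).
≈ 11.000 × (0.1250 + 0.0156 + 0.0020 + 0.0002) ≈ 11.000 × 0.1428 ≈ 1.571 μg/mL.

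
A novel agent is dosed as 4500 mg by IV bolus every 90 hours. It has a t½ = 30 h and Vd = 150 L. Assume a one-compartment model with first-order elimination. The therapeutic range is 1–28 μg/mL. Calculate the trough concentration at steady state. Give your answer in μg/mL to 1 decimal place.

τ = 90 h = 3 half-lives, so f = (1/2)^3 = 0.125.
At steady state, R = 1/(1 − 0.125) = 8/7.
Single-dose peak C₀ = D/Vd = 4500/150 = 30 μg/mL.
Steady-state peak Cmax,ss = C₀·R = 30 × 8/7 ≈ 34.286 μg/mL.
Steady-state trough Cmin,ss = Cmax,ss·f ≈ 34.286 × 0.125 ≈ 4.286 μg/mL.
Trough 4.3 μg/mL vs MEC 1 μg/mL: adequate.

4.3 μg/mL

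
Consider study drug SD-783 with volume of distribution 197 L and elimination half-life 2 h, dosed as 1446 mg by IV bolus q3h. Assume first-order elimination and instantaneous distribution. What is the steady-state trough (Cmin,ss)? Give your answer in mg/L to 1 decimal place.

4.0 mg/L

τ/t½ = 3/2 ≈ 1.5, so fraction remaining f = (1/2)^(3/2) ≈ 0.3536.
At steady state, accumulation factor R = 1/(1 − e^(−kτ)) ≈ 1.5470.
Each bolus raises the concentration by D/Vd = 1446/197 ≈ 7.340 mg/L.
Steady-state peak Cmax,ss = C₀·R ≈ 7.340 × 1.5470 ≈ 11.355 mg/L.
Steady-state trough Cmin,ss = Cmax,ss·f ≈ 11.355 × 0.3536 ≈ 4.015 mg/L.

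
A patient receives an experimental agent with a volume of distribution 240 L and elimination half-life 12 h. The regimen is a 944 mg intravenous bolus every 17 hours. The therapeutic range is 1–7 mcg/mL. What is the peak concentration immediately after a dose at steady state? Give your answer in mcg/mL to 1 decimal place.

τ/t½ = 17/12 ≈ 1.4167, so fraction remaining f = (1/2)^(17/12) ≈ 0.3746.
Accumulation ratio R = 1/(1 − f) ≈ 1/0.6254 ≈ 1.5990.
Single-dose peak C₀ = D/Vd = 944/240 ≈ 3.933 mcg/mL.
Steady-state peak Cmax,ss = C₀·R ≈ 3.933 × 1.5990 ≈ 6.289 mcg/mL.
Peak 6.3 mcg/mL vs MTC 7 mcg/mL: below toxic threshold.

6.3 mcg/mL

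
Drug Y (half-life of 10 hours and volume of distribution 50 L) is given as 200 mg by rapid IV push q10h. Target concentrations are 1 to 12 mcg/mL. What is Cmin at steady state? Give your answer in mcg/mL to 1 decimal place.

4.0 mcg/mL

τ = 10 h = 1 half-life, so f = (1/2)^1 = 0.5.
Accumulation ratio R = 1/(1 − f) = 1/0.5 = 2/1.
Single-dose peak C₀ = D/Vd = 200/50 = 4 mcg/mL.
Steady-state peak Cmax,ss = C₀·R = 4 × 2/1 ≈ 8.000 mcg/mL.
Steady-state trough Cmin,ss = Cmax,ss·f ≈ 8.000 × 0.5 ≈ 4.000 mcg/mL.
Trough 4.0 mcg/mL vs MEC 1 mcg/mL: adequate.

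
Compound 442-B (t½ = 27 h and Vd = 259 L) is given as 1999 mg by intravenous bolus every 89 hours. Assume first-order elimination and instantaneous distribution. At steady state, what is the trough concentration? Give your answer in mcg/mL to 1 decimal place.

0.9 mcg/mL

Over one 89-h interval, 89/27 ≈ 3.2963 half-lives elapse, leaving f ≈ 0.1018 of each dose.
Each bolus raises the concentration by D/Vd = 1999/259 ≈ 7.718 mcg/mL.
Steady-state trough Cmin,ss = C₀·f/(1−f) ≈ 7.718 × 0.1018/0.8982 ≈ 0.875 mcg/mL.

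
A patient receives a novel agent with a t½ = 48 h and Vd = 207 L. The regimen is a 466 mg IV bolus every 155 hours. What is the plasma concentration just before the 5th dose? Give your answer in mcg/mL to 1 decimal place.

0.3 mcg/mL

f = (1/2)^(τ/t½) = (1/2)^(155/48) ≈ 0.1066.
C₀ = D/Vd = 466/207 ≈ 2.251 mcg/mL.
Before the 5th dose, 4 doses have been given. Superposition: Cmin = C₀·(f + f² + … + f^4).
≈ 2.251 × (0.1066 + 0.0114 + 0.0012 + 0.0001) ≈ 2.251 × 0.1193 ≈ 0.269 mcg/mL.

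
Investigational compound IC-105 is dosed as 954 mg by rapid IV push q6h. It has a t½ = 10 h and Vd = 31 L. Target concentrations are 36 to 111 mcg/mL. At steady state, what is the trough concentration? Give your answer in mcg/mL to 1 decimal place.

59.7 mcg/mL

k = ln2/t½ = ln2/10 ≈ 0.069315 h⁻¹; fraction remaining f = e^(−kτ) = e^(−0.069315×6) ≈ 0.6598.
Single-dose peak C₀ = D/Vd = 954/31 ≈ 30.774 mcg/mL.
Steady-state trough Cmin,ss = C₀·f/(1−f) ≈ 30.774 × 0.6598/0.3402 ≈ 59.685 mcg/mL.
Trough 59.7 mcg/mL vs MEC 36 mcg/mL: adequate.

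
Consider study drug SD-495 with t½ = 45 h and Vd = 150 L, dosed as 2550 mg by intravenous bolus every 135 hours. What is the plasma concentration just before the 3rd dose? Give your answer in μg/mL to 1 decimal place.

f = (1/2)^(τ/t½) = (1/2)^(135/45) ≈ 0.1250.
C₀ = D/Vd = 2550/150 ≈ 17.000 μg/mL.
Before the 3rd dose, 2 doses have been given. Superposition: Cmin = C₀·(f + f²).
≈ 17.000 × (0.1250 + 0.0156) ≈ 17.000 × 0.1406 ≈ 2.390 μg/mL.

2.4 μg/mL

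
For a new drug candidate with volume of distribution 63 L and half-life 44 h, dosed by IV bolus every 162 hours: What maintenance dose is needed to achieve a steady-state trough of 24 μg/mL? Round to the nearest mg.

17892 mg

τ/t½ = 162/44 ≈ 3.6818, so f = (1/2)^(162/44) ≈ 0.077922.
Cmin,ss = (D/Vd)·f/(1−f), so D = Cmin,ss·Vd·(1−f)/f.
D = 24 × 63 × (1−f)/f ≈ 24 × 63 × 11.83335 ≈ 17892.03 mg.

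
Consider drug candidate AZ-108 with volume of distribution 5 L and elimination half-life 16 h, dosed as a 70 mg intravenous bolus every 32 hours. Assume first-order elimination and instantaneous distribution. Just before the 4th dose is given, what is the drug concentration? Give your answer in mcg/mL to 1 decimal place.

4.6 mcg/mL

f = (1/2)^(τ/t½) = (1/2)^(32/16) ≈ 0.2500.
C₀ = D/Vd = 70/5 ≈ 14.000 mcg/mL.
Before the 4th dose, 3 doses have been given. Superposition: Cmin = C₀·(f + f² + … + f^3).
≈ 14.000 × (0.2500 + 0.0625 + 0.0156) ≈ 14.000 × 0.3281 ≈ 4.593 mcg/mL.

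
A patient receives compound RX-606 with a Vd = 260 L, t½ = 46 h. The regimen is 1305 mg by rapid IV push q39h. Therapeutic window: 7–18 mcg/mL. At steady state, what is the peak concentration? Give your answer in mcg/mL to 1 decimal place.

Over one 39-h interval, 39/46 ≈ 0.84783 half-lives elapse, leaving f ≈ 0.5556 of each dose.
At steady state, accumulation factor R = 1/(1 − e^(−kτ)) ≈ 2.2502.
Single-dose peak C₀ = D/Vd = 1305/260 ≈ 5.019 mcg/mL.
Cmax,ss = C₀/(1 − f) ≈ 5.019/0.4444 ≈ 11.294 mcg/mL.
Peak 11.3 mcg/mL vs MTC 18 mcg/mL: below toxic threshold.

11.3 mcg/mL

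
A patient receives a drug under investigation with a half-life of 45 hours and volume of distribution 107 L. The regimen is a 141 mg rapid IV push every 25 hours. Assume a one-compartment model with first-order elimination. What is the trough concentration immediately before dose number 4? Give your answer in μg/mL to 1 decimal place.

f = (1/2)^(τ/t½) = (1/2)^(25/45) ≈ 0.6804.
C₀ = D/Vd = 141/107 ≈ 1.318 μg/mL.
Before the 4th dose, 3 doses have been given. Superposition: Cmin = C₀·(f + f² + … + f^3).
≈ 1.318 × (0.6804 + 0.4629 + 0.3150) ≈ 1.318 × 1.4583 ≈ 1.922 μg/mL.

1.9 μg/mL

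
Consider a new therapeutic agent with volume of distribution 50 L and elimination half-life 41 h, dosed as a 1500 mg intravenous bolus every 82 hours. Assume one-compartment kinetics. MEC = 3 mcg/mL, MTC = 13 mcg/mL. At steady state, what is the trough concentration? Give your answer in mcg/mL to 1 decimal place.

The dosing interval is 2 half-lives, so f = 2^(−2) = 0.25.
Accumulation ratio R = 1/(1 − f) = 1/0.75 = 4/3.
Single-dose peak C₀ = D/Vd = 1500/50 = 30 mcg/mL.
Steady-state peak Cmax,ss = C₀·R = 30 × 4/3 ≈ 40.000 mcg/mL.
Steady-state trough Cmin,ss = Cmax,ss·f ≈ 40.000 × 0.25 ≈ 10.000 mcg/mL.
Trough 10.0 mcg/mL vs MEC 3 mcg/mL: adequate.

10.0 mcg/mL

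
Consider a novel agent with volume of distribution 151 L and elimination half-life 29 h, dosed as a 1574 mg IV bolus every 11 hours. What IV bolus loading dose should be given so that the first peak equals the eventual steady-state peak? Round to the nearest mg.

f = (1/2)^(11/29) ≈ 0.768805; accumulation ratio R = 1/(1−f) ≈ 4.32535.
Loading dose to hit Cmax,ss on first dose: D_load = D_maint·R ≈ 1574 × 4.32535 ≈ 6808.10 mg.

6808 mg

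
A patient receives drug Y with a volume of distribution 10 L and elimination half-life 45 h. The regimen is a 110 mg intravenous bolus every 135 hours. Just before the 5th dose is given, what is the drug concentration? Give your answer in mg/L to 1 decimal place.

f = (1/2)^(τ/t½) = (1/2)^(135/45) ≈ 0.1250.
C₀ = D/Vd = 110/10 ≈ 11.000 mg/L.
Before the 5th dose, 4 doses have been given. Superposition: Cmin = C₀·(f + f² + … + f^4).
≈ 11.000 × (0.1250 + 0.0156 + 0.0020 + 0.0002) ≈ 11.000 × 0.1428 ≈ 1.571 mg/L.

1.6 mg/L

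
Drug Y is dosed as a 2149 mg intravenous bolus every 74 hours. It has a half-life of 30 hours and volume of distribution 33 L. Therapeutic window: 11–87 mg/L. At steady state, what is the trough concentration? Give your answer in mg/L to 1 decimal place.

14.4 mg/L

k = ln2/t½ = ln2/30 ≈ 0.023105 h⁻¹; fraction remaining f = e^(−kτ) = e^(−0.023105×74) ≈ 0.1809.
Accumulation ratio R = 1/(1 − f) ≈ 1/0.8191 ≈ 1.2209.
Each bolus raises the concentration by D/Vd = 2149/33 ≈ 65.121 mg/L.
Cmax,ss = C₀/(1 − f) ≈ 65.121/0.8191 ≈ 79.503 mg/L.
One interval later, Cmin,ss = Cmax,ss·e^(−kτ) ≈ 79.503 × 0.1809 ≈ 14.382 mg/L.
Trough 14.4 mg/L vs MEC 11 mg/L: adequate.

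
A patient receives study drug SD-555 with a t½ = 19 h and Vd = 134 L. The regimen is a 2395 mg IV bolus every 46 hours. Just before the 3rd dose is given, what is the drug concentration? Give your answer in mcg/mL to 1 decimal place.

f = (1/2)^(τ/t½) = (1/2)^(46/19) ≈ 0.1867.
C₀ = D/Vd = 2395/134 ≈ 17.873 mcg/mL.
Before the 3rd dose, 2 doses have been given. Superposition: Cmin = C₀·(f + f²).
≈ 17.873 × (0.1867 + 0.0349) ≈ 17.873 × 0.2216 ≈ 3.961 mcg/mL.

4.0 mcg/mL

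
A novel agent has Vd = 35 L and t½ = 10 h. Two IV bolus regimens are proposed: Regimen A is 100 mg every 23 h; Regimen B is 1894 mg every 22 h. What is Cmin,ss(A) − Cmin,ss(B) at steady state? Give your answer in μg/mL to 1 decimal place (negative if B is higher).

Regimen A: f = (1/2)^(23/10) ≈ 0.2031; Cmin,ss = (100/35)·f/(1−f) ≈ 0.728 μg/mL.
Regimen B: f = (1/2)^(22/10) ≈ 0.2176; Cmin,ss = (1894/35)·f/(1−f) ≈ 15.050 μg/mL.
Difference ≈ 0.728 − 15.050 ≈ -14.322 μg/mL.

-14.3 μg/mL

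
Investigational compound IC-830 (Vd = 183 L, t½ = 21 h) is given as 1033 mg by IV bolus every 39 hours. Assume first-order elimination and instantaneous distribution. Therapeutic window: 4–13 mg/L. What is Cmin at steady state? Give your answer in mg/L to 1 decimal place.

2.2 mg/L

Over one 39-h interval, 39/21 ≈ 1.8571 half-lives elapse, leaving f ≈ 0.2760 of each dose.
Accumulation ratio R = 1/(1 − f) ≈ 1/0.7240 ≈ 1.3812.
Each bolus raises the concentration by D/Vd = 1033/183 ≈ 5.645 mg/L.
Cmax,ss = C₀/(1 − f) ≈ 5.645/0.7240 ≈ 7.797 mg/L.
One interval later, Cmin,ss = Cmax,ss·e^(−kτ) ≈ 7.797 × 0.2760 ≈ 2.152 mg/L.
Trough 2.2 mg/L vs MEC 4 mg/L: subtherapeutic.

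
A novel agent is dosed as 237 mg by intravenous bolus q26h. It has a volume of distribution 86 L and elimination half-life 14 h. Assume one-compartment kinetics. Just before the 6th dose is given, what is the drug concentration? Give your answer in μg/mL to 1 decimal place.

f = (1/2)^(τ/t½) = (1/2)^(26/14) ≈ 0.2760.
C₀ = D/Vd = 237/86 ≈ 2.756 μg/mL.
Before the 6th dose, 5 doses have been given. Superposition: Cmin = C₀·(f + f² + … + f^5).
≈ 2.756 × (0.2760 + 0.0762 + 0.0210 + 0.0058 + 0.0016) ≈ 2.756 × 0.3806 ≈ 1.049 μg/mL.

1.0 μg/mL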